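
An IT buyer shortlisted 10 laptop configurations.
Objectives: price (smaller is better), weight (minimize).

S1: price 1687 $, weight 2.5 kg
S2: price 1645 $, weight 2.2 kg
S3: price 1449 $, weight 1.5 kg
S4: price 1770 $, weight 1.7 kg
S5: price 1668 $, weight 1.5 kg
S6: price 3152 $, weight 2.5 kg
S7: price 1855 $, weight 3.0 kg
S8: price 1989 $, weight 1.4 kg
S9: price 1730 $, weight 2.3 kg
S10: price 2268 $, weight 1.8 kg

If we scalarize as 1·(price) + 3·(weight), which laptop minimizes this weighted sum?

S3

S1: 1·1687 + 3·2.5 = 1694.5
S2: 1·1645 + 3·2.2 = 1651.6
S3: 1·1449 + 3·1.5 = 1453.5
S4: 1·1770 + 3·1.7 = 1775.1
S5: 1·1668 + 3·1.5 = 1672.5
S6: 1·3152 + 3·2.5 = 3159.5
S7: 1·1855 + 3·3.0 = 1864.0
S8: 1·1989 + 3·1.4 = 1993.2
S9: 1·1730 + 3·2.3 = 1736.9
S10: 1·2268 + 3·1.8 = 2273.4
Lowest: S3 at 1453.5.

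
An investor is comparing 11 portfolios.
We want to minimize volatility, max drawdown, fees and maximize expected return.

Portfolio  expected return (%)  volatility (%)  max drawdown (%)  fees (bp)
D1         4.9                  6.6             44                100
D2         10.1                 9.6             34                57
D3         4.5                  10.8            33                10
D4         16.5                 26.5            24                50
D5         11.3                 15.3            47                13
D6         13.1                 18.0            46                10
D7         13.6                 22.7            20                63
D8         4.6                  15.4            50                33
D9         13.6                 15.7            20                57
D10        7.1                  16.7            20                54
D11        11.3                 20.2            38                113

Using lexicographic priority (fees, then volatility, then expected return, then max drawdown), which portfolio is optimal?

First minimize fees: best is 10, kept {D3, D6}.
Then minimize volatility: best is 10.8, kept {D3}.

D3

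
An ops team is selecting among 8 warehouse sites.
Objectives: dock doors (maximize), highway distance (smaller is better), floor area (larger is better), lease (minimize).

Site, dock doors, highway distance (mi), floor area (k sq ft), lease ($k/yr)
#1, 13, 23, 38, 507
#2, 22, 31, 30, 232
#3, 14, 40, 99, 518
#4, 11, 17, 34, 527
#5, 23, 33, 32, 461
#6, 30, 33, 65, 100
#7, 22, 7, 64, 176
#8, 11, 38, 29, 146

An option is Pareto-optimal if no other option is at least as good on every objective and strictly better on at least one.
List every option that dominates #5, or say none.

#6

#6: dock doors 30≥23, highway distance 33≤33, floor area 65≥32, lease 100≤461 — dominates #5.
Others (#1, #2, #3, #4, #7, #8) are each worse than #5 on at least one objective.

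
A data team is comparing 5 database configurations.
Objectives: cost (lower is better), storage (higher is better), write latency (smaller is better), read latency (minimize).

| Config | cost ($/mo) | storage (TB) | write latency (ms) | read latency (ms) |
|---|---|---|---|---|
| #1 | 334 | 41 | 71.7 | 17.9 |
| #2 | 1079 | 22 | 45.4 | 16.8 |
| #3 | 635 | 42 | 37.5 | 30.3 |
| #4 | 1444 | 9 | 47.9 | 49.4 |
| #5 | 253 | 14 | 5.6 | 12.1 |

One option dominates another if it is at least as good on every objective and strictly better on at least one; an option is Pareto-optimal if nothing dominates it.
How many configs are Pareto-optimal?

#1: not dominated.
#2: not dominated.
#3: not dominated (best storage).
#4: dominated by #2 (cost 1079≤1444, storage 22≥9, write latency 45.4≤47.9, read latency 16.8≤49.4).
#5: not dominated (best cost).
Pareto-optimal: #1, #2, #3, #5 → 4.

4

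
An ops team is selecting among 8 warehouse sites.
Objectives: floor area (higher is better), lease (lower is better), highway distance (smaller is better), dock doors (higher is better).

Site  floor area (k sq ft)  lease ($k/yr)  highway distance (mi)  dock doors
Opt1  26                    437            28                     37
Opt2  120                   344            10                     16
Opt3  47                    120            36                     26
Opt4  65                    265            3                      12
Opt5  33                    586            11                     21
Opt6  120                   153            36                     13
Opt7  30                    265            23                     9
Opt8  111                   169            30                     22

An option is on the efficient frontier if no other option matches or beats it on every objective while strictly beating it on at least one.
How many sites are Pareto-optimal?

7

Opt1: not dominated (best dock doors).
Opt2: not dominated.
Opt3: not dominated (best lease).
Opt4: not dominated (best highway distance).
Opt5: not dominated.
Opt6: not dominated.
Opt7: dominated by Opt4 (floor area 65≥30, lease 265≤265, highway distance 3≤23, dock doors 12≥9).
Opt8: not dominated.
Pareto-optimal: Opt1, Opt2, Opt3, Opt4, Opt5, Opt6, Opt8 → 7.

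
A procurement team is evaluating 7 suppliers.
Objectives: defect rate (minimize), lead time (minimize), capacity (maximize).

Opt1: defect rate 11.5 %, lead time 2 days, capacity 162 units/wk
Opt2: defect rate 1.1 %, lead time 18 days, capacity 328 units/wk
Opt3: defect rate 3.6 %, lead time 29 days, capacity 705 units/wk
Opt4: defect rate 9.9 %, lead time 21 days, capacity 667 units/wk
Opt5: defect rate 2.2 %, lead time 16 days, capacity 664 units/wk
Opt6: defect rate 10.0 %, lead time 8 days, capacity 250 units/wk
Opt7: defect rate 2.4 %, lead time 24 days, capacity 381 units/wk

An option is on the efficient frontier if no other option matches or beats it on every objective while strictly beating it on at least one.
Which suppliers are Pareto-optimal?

Opt1: not dominated (best lead time).
Opt2: not dominated (best defect rate).
Opt3: not dominated (best capacity).
Opt4: not dominated.
Opt5: not dominated.
Opt6: not dominated.
Opt7: dominated by Opt5 (defect rate 2.2≤2.4, lead time 16≤24, capacity 664≥381).

Opt1, Opt2, Opt3, Opt4, Opt5, Opt6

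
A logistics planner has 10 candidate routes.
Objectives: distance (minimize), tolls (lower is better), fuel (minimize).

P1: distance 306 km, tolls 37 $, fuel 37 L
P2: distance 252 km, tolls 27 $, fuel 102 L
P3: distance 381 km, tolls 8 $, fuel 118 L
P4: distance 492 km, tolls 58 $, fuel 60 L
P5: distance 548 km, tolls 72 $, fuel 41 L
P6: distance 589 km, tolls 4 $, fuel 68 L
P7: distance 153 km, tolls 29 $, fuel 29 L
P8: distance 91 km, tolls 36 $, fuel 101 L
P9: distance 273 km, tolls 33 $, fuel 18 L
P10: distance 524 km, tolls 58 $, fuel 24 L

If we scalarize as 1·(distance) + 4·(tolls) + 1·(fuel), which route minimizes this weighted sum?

P7

P1: 1·306 + 4·37 + 1·37 = 491
P2: 1·252 + 4·27 + 1·102 = 462
P3: 1·381 + 4·8 + 1·118 = 531
P4: 1·492 + 4·58 + 1·60 = 784
P5: 1·548 + 4·72 + 1·41 = 877
P6: 1·589 + 4·4 + 1·68 = 673
P7: 1·153 + 4·29 + 1·29 = 298
P8: 1·91 + 4·36 + 1·101 = 336
P9: 1·273 + 4·33 + 1·18 = 423
P10: 1·524 + 4·58 + 1·24 = 780
Lowest: P7 at 298.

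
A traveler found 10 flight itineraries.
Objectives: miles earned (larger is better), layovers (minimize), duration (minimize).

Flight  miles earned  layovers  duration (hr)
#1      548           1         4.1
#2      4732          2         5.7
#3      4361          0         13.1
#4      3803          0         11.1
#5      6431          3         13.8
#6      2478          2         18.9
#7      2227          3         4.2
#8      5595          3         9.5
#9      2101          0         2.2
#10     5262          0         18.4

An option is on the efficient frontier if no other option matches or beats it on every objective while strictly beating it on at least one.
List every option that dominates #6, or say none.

#2, #3, #4, #10

#2: miles earned 4732≥2478, layovers 2≤2, duration 5.7≤18.9 — dominates #6.
#3: miles earned 4361≥2478, layovers 0≤2, duration 13.1≤18.9 — dominates #6.
#4: miles earned 3803≥2478, layovers 0≤2, duration 11.1≤18.9 — dominates #6.
#10: miles earned 5262≥2478, layovers 0≤2, duration 18.4≤18.9 — dominates #6.
Others (#1, #5, #7, #8, #9) are each worse than #6 on at least one objective.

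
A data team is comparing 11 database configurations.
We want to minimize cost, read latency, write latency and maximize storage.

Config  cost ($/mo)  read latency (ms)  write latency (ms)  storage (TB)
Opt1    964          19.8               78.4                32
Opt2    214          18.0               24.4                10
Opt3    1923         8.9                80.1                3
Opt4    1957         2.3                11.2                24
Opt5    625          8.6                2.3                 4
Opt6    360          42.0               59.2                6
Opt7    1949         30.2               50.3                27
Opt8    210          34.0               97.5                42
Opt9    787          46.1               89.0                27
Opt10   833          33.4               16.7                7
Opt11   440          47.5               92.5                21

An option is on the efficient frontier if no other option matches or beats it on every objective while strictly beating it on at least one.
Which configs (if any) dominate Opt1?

none

Opt2: worse on storage (10 vs 32).
Opt3: worse on cost (1923 vs 964).
Opt4: worse on cost (1957 vs 964).
Opt5: worse on storage (4 vs 32).
Opt6: worse on read latency (42.0 vs 19.8).
Opt7: worse on cost (1949 vs 964).
Opt8: worse on read latency (34.0 vs 19.8).
Opt9: worse on read latency (46.1 vs 19.8).
Opt10: worse on read latency (33.4 vs 19.8).
Opt11: worse on read latency (47.5 vs 19.8).
No option dominates Opt1.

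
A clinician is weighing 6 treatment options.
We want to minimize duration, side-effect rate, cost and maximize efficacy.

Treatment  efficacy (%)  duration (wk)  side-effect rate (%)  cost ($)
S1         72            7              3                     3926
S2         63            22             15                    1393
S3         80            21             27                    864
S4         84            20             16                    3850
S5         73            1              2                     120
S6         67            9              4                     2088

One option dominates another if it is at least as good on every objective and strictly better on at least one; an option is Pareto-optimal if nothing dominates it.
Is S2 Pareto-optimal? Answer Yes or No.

S5 vs S2: efficacy 73≥63, duration 1≤22, side-effect rate 2≤15, cost 120≤1393 — S5 is at least as good on every objective and strictly better on at least one, so S5 dominates S2.

No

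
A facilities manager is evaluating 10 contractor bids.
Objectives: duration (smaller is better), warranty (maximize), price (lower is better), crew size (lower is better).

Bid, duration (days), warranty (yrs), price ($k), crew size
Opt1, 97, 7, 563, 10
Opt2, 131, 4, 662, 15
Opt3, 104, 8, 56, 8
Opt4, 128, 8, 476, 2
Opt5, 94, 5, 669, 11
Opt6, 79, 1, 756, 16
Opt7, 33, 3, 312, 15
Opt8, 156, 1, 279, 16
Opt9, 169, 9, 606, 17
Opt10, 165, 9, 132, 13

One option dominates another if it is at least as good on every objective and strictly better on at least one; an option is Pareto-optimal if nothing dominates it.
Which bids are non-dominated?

Opt1: not dominated.
Opt2: dominated by Opt1 (duration 97≤131, warranty 7≥4, price 563≤662, crew size 10≤15).
Opt3: not dominated (best price).
Opt4: not dominated (best crew size).
Opt5: not dominated.
Opt6: dominated by Opt7 (duration 33≤79, warranty 3≥1, price 312≤756, crew size 15≤16).
Opt7: not dominated (best duration).
Opt8: dominated by Opt3 (duration 104≤156, warranty 8≥1, price 56≤279, crew size 8≤16).
Opt9: dominated by Opt10 (duration 165≤169, warranty 9≥9, price 132≤606, crew size 13≤17).
Opt10: not dominated.

Opt1, Opt3, Opt4, Opt5, Opt7, Opt10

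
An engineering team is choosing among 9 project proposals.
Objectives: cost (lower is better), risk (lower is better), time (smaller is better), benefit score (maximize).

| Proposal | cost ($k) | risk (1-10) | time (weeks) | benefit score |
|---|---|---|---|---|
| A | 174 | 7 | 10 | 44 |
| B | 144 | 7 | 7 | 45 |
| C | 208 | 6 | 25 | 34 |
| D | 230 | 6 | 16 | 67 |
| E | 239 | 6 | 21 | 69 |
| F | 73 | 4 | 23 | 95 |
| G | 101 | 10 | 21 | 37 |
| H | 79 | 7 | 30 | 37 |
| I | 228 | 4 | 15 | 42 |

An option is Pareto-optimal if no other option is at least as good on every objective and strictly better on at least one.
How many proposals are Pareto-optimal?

A: dominated by B (cost 144≤174, risk 7≤7, time 7≤10, benefit score 45≥44).
B: not dominated (best time).
C: dominated by F (cost 73≤208, risk 4≤6, time 23≤25, benefit score 95≥34).
D: not dominated.
E: not dominated.
F: not dominated (best cost).
G: not dominated.
H: dominated by F (cost 73≤79, risk 4≤7, time 23≤30, benefit score 95≥37).
I: not dominated.
Pareto-optimal: B, D, E, F, G, I → 6.

6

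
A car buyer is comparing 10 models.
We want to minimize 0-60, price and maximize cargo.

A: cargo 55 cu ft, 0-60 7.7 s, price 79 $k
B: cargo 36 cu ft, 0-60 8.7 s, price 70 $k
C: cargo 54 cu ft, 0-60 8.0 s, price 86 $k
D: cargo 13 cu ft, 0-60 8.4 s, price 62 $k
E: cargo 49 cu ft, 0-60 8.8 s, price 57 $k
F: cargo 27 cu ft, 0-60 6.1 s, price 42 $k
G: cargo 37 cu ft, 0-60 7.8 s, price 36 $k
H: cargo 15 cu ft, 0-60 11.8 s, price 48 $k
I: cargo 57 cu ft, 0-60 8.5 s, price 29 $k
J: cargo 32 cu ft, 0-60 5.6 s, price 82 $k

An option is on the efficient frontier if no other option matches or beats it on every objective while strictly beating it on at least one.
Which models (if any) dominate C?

A

A: cargo 55≥54, 0-60 7.7≤8.0, price 79≤86 — dominates C.
Others (B, D, E, F, G, H, I, J) are each worse than C on at least one objective.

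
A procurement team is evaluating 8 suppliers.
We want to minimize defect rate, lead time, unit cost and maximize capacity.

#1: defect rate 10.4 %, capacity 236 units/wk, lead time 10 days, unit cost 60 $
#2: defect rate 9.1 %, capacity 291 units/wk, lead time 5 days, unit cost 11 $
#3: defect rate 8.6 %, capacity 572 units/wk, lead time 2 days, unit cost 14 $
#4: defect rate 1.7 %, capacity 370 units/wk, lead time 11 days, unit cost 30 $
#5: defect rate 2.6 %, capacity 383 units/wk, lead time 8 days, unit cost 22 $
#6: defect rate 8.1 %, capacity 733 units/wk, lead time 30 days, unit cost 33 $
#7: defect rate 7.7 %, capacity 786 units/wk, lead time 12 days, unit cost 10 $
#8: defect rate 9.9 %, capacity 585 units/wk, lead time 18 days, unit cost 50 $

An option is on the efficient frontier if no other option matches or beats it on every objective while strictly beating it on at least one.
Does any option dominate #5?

No

#1: worse on defect rate (10.4 vs 2.6).
#2: worse on defect rate (9.1 vs 2.6).
#3: worse on defect rate (8.6 vs 2.6).
#4: worse on capacity (370 vs 383).
#6: worse on defect rate (8.1 vs 2.6).
#7: worse on defect rate (7.7 vs 2.6).
#8: worse on defect rate (9.9 vs 2.6).
No option is at least as good as #5 on every objective and strictly better on one.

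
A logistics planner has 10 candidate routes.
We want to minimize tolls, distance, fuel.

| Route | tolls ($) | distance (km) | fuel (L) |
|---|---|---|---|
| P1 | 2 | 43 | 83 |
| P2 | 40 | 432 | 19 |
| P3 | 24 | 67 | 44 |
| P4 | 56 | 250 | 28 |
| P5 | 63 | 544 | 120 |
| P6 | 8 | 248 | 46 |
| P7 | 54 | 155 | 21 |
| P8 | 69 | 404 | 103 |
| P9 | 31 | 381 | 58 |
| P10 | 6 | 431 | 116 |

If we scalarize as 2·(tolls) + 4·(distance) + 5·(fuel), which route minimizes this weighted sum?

P1: 2·2 + 4·43 + 5·83 = 591
P2: 2·40 + 4·432 + 5·19 = 1903
P3: 2·24 + 4·67 + 5·44 = 536
P4: 2·56 + 4·250 + 5·28 = 1252
P5: 2·63 + 4·544 + 5·120 = 2902
P6: 2·8 + 4·248 + 5·46 = 1238
P7: 2·54 + 4·155 + 5·21 = 833
P8: 2·69 + 4·404 + 5·103 = 2269
P9: 2·31 + 4·381 + 5·58 = 1876
P10: 2·6 + 4·431 + 5·116 = 2316
Lowest: P3 at 536.

P3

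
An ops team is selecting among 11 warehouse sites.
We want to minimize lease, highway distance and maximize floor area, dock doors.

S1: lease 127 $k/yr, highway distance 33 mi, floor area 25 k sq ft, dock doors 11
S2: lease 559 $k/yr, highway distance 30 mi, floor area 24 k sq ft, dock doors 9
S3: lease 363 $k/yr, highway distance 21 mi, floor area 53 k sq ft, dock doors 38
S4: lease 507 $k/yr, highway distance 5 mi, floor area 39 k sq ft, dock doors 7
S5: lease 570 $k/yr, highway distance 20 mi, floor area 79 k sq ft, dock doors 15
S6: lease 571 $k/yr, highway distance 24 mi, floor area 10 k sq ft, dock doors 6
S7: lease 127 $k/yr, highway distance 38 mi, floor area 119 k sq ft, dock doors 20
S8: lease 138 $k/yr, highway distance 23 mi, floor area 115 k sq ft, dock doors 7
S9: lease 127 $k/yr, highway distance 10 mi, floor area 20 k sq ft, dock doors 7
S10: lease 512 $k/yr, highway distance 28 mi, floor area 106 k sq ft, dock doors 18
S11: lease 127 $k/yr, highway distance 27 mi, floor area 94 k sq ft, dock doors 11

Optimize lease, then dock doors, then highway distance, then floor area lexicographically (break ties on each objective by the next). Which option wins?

S7

First minimize lease: best is 127, kept {S1, S7, S9, S11}.
Then maximize dock doors: best is 20, kept {S7}.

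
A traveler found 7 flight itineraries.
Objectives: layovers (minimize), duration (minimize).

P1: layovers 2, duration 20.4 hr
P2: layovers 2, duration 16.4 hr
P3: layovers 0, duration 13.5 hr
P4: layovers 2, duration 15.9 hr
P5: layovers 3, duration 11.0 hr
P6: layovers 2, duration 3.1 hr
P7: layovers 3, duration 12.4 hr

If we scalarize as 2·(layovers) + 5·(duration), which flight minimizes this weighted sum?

P6

P1: 2·2 + 5·20.4 = 106.0
P2: 2·2 + 5·16.4 = 86.0
P3: 2·0 + 5·13.5 = 67.5
P4: 2·2 + 5·15.9 = 83.5
P5: 2·3 + 5·11.0 = 61.0
P6: 2·2 + 5·3.1 = 19.5
P7: 2·3 + 5·12.4 = 68.0
Lowest: P6 at 19.5.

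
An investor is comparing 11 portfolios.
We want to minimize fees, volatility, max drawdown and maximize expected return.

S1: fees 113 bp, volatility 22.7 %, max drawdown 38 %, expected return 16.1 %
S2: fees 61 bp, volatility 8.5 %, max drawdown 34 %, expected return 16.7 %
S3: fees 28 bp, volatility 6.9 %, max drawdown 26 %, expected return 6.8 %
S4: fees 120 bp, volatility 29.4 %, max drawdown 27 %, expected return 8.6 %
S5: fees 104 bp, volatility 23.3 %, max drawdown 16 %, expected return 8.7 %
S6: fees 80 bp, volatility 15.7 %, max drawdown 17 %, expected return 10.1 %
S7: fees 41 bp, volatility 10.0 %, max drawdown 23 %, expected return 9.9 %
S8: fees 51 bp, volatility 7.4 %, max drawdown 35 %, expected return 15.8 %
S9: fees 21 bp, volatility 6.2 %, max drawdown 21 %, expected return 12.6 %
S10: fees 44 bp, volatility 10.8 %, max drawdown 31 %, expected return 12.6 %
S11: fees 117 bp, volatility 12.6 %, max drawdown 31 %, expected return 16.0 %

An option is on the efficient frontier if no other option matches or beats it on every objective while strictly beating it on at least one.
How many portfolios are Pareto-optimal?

S1: dominated by S2 (fees 61≤113, volatility 8.5≤22.7, max drawdown 34≤38, expected return 16.7≥16.1).
S2: not dominated (best expected return).
S3: dominated by S9 (fees 21≤28, volatility 6.2≤6.9, max drawdown 21≤26, expected return 12.6≥6.8).
S4: dominated by S5 (fees 104≤120, volatility 23.3≤29.4, max drawdown 16≤27, expected return 8.7≥8.6).
S5: not dominated (best max drawdown).
S6: not dominated.
S7: dominated by S9 (fees 21≤41, volatility 6.2≤10.0, max drawdown 21≤23, expected return 12.6≥9.9).
S8: not dominated.
S9: not dominated (best fees).
S10: dominated by S9 (fees 21≤44, volatility 6.2≤10.8, max drawdown 21≤31, expected return 12.6≥12.6).
S11: not dominated.
Pareto-optimal: S2, S5, S6, S8, S9, S11 → 6.

6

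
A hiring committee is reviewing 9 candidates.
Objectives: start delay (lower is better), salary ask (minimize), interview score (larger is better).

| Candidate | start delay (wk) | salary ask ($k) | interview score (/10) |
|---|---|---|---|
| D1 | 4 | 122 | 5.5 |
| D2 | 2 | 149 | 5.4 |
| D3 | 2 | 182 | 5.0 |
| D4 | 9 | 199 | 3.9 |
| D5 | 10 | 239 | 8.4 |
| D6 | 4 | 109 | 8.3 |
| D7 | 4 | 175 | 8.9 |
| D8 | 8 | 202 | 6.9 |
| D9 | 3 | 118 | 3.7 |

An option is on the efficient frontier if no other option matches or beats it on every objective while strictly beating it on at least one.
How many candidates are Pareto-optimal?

4

D1: dominated by D6 (start delay 4≤4, salary ask 109≤122, interview score 8.3≥5.5).
D2: not dominated.
D3: dominated by D2 (start delay 2≤2, salary ask 149≤182, interview score 5.4≥5.0).
D4: dominated by D1 (start delay 4≤9, salary ask 122≤199, interview score 5.5≥3.9).
D5: dominated by D7 (start delay 4≤10, salary ask 175≤239, interview score 8.9≥8.4).
D6: not dominated (best salary ask).
D7: not dominated (best interview score).
D8: dominated by D6 (start delay 4≤8, salary ask 109≤202, interview score 8.3≥6.9).
D9: not dominated.
Pareto-optimal: D2, D6, D7, D9 → 4.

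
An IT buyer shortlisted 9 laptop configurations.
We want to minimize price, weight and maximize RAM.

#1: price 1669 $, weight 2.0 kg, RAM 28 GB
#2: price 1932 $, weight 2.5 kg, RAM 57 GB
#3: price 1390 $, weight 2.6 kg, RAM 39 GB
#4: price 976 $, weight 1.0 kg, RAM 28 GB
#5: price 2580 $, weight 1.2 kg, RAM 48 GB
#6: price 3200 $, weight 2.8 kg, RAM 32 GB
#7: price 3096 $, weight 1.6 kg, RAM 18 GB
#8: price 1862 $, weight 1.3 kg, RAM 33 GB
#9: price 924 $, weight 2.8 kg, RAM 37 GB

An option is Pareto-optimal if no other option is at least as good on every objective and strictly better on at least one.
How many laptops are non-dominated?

6

#1: dominated by #4 (price 976≤1669, weight 1.0≤2.0, RAM 28≥28).
#2: not dominated (best RAM).
#3: not dominated.
#4: not dominated (best weight).
#5: not dominated.
#6: dominated by #2 (price 1932≤3200, weight 2.5≤2.8, RAM 57≥32).
#7: dominated by #4 (price 976≤3096, weight 1.0≤1.6, RAM 28≥18).
#8: not dominated.
#9: not dominated (best price).
Pareto-optimal: #2, #3, #4, #5, #8, #9 → 6.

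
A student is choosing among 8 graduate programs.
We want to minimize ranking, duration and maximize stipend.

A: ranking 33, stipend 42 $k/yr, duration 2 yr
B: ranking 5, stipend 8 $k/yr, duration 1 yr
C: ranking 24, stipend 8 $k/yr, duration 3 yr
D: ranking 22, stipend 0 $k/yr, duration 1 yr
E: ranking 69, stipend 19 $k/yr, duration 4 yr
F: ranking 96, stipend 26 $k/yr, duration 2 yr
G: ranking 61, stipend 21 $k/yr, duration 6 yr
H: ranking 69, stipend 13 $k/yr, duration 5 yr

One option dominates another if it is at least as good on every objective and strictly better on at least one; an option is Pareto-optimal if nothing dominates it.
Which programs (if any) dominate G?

A

A: ranking 33≤61, stipend 42≥21, duration 2≤6 — dominates G.
Others (B, C, D, E, F, H) are each worse than G on at least one objective.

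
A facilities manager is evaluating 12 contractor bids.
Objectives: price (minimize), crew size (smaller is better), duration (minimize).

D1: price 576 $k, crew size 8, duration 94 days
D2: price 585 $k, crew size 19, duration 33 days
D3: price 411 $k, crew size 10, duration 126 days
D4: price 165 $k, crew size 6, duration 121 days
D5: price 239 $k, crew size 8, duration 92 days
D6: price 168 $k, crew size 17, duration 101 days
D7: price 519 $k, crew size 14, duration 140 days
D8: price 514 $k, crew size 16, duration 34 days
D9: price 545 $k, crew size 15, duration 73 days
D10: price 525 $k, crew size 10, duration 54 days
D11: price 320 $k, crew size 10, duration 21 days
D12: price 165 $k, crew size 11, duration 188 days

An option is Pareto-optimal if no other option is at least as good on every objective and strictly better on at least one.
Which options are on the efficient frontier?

D1: dominated by D5 (price 239≤576, crew size 8≤8, duration 92≤94).
D2: dominated by D11 (price 320≤585, crew size 10≤19, duration 21≤33).
D3: dominated by D4 (price 165≤411, crew size 6≤10, duration 121≤126).
D4: not dominated (best crew size).
D5: not dominated.
D6: not dominated.
D7: dominated by D3 (price 411≤519, crew size 10≤14, duration 126≤140).
D8: dominated by D11 (price 320≤514, crew size 10≤16, duration 21≤34).
D9: dominated by D10 (price 525≤545, crew size 10≤15, duration 54≤73).
D10: dominated by D11 (price 320≤525, crew size 10≤10, duration 21≤54).
D11: not dominated (best duration).
D12: dominated by D4 (price 165≤165, crew size 6≤11, duration 121≤188).

D4, D5, D6, D11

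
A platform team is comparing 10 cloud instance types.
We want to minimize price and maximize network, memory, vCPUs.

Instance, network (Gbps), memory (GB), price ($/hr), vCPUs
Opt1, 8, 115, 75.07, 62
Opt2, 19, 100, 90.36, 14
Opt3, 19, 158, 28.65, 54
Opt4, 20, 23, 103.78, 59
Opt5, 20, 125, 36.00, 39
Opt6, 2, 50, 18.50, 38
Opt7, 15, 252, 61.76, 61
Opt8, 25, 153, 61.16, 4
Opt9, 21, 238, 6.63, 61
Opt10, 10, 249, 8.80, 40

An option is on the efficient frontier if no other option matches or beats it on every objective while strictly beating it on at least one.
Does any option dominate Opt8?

No

Opt1: worse on network (8 vs 25).
Opt2: worse on network (19 vs 25).
Opt3: worse on network (19 vs 25).
Opt4: worse on network (20 vs 25).
Opt5: worse on network (20 vs 25).
Opt6: worse on network (2 vs 25).
Opt7: worse on network (15 vs 25).
Opt9: worse on network (21 vs 25).
Opt10: worse on network (10 vs 25).
No option is at least as good as Opt8 on every objective and strictly better on one.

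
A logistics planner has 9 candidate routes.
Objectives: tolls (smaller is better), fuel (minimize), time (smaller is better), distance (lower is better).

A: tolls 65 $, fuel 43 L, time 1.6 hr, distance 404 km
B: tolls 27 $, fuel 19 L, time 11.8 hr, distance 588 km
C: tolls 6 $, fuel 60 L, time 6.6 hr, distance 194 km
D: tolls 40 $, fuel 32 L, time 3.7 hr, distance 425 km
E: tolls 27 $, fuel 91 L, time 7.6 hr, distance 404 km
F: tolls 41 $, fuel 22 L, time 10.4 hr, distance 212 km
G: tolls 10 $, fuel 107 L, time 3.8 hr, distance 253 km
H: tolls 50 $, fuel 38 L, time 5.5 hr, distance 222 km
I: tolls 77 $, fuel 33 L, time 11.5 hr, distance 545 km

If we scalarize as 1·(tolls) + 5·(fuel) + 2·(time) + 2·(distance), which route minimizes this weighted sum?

F

A: 1·65 + 5·43 + 2·1.6 + 2·404 = 1091.2
B: 1·27 + 5·19 + 2·11.8 + 2·588 = 1321.6
C: 1·6 + 5·60 + 2·6.6 + 2·194 = 707.2
D: 1·40 + 5·32 + 2·3.7 + 2·425 = 1057.4
E: 1·27 + 5·91 + 2·7.6 + 2·404 = 1305.2
F: 1·41 + 5·22 + 2·10.4 + 2·212 = 595.8
G: 1·10 + 5·107 + 2·3.8 + 2·253 = 1058.6
H: 1·50 + 5·38 + 2·5.5 + 2·222 = 695.0
I: 1·77 + 5·33 + 2·11.5 + 2·545 = 1355.0
Lowest: F at 595.8.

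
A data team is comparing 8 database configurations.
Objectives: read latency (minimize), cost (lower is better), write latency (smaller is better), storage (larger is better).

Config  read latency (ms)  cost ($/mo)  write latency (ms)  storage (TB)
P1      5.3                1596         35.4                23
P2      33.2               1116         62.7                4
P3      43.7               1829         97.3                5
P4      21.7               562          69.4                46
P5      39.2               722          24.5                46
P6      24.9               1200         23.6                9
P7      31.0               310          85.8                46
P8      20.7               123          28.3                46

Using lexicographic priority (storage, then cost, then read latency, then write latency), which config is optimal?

P8

First maximize storage: best is 46, kept {P4, P5, P7, P8}.
Then minimize cost: best is 123, kept {P8}.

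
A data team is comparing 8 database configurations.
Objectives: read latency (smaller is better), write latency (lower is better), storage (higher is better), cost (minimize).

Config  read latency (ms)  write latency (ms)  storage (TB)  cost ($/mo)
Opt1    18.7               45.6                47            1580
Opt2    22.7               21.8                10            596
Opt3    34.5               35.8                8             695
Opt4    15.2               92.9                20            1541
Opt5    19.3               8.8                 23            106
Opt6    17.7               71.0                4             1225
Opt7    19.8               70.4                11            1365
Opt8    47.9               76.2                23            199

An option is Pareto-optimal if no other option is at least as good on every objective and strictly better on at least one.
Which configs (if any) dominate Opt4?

none

Opt1: worse on read latency (18.7 vs 15.2).
Opt2: worse on read latency (22.7 vs 15.2).
Opt3: worse on read latency (34.5 vs 15.2).
Opt5: worse on read latency (19.3 vs 15.2).
Opt6: worse on read latency (17.7 vs 15.2).
Opt7: worse on read latency (19.8 vs 15.2).
Opt8: worse on read latency (47.9 vs 15.2).
No option dominates Opt4.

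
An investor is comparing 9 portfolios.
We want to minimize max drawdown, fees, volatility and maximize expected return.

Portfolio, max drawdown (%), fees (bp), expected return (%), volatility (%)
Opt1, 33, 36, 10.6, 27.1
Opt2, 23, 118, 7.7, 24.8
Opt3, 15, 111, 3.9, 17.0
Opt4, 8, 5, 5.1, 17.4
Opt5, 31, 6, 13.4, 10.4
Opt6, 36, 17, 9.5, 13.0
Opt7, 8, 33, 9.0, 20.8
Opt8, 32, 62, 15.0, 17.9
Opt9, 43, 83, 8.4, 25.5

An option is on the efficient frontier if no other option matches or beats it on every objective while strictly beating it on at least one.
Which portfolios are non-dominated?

Opt3, Opt4, Opt5, Opt7, Opt8

Opt1: dominated by Opt5 (max drawdown 31≤33, fees 6≤36, expected return 13.4≥10.6, volatility 10.4≤27.1).
Opt2: dominated by Opt7 (max drawdown 8≤23, fees 33≤118, expected return 9.0≥7.7, volatility 20.8≤24.8).
Opt3: not dominated.
Opt4: not dominated (best fees).
Opt5: not dominated (best volatility).
Opt6: dominated by Opt5 (max drawdown 31≤36, fees 6≤17, expected return 13.4≥9.5, volatility 10.4≤13.0).
Opt7: not dominated.
Opt8: not dominated (best expected return).
Opt9: dominated by Opt5 (max drawdown 31≤43, fees 6≤83, expected return 13.4≥8.4, volatility 10.4≤25.5).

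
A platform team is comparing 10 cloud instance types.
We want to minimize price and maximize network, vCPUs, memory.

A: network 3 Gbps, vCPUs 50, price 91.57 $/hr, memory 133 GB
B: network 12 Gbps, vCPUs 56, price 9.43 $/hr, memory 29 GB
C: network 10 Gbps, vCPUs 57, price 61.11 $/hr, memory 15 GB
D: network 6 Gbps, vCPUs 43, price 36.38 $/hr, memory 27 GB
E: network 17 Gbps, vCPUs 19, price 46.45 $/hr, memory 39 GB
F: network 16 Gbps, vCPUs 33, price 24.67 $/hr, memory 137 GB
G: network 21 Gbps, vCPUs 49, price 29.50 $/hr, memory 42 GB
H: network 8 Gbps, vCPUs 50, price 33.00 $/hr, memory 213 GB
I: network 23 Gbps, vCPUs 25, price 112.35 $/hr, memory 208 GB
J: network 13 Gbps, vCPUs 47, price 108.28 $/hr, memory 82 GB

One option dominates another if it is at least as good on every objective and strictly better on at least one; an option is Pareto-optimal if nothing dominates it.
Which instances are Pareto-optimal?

A: dominated by H (network 8≥3, vCPUs 50≥50, price 33.00≤91.57, memory 213≥133).
B: not dominated (best price).
C: not dominated (best vCPUs).
D: dominated by B (network 12≥6, vCPUs 56≥43, price 9.43≤36.38, memory 29≥27).
E: dominated by G (network 21≥17, vCPUs 49≥19, price 29.50≤46.45, memory 42≥39).
F: not dominated.
G: not dominated.
H: not dominated (best memory).
I: not dominated (best network).
J: not dominated.

B, C, F, G, H, I, J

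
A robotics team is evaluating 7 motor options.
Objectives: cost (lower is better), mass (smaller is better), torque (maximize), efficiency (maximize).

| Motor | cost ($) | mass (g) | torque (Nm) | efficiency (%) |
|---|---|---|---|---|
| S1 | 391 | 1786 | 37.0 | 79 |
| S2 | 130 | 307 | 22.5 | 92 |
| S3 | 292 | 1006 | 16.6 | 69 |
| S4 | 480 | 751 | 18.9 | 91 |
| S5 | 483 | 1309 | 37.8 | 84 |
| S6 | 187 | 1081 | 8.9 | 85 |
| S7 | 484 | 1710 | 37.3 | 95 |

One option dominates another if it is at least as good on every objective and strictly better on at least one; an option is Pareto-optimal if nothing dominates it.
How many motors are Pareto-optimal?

4

S1: not dominated.
S2: not dominated (best cost).
S3: dominated by S2 (cost 130≤292, mass 307≤1006, torque 22.5≥16.6, efficiency 92≥69).
S4: dominated by S2 (cost 130≤480, mass 307≤751, torque 22.5≥18.9, efficiency 92≥91).
S5: not dominated (best torque).
S6: dominated by S2 (cost 130≤187, mass 307≤1081, torque 22.5≥8.9, efficiency 92≥85).
S7: not dominated (best efficiency).
Pareto-optimal: S1, S2, S5, S7 → 4.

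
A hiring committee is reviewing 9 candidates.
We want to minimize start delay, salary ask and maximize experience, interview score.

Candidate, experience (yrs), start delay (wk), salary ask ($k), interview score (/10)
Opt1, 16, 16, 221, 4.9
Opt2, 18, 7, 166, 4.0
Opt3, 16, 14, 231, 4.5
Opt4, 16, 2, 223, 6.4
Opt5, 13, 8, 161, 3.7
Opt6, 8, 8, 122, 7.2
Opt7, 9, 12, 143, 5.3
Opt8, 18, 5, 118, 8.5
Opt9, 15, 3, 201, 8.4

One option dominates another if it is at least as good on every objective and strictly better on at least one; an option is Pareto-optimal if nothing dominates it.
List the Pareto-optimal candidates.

Opt1: dominated by Opt8 (experience 18≥16, start delay 5≤16, salary ask 118≤221, interview score 8.5≥4.9).
Opt2: dominated by Opt8 (experience 18≥18, start delay 5≤7, salary ask 118≤166, interview score 8.5≥4.0).
Opt3: dominated by Opt4 (experience 16≥16, start delay 2≤14, salary ask 223≤231, interview score 6.4≥4.5).
Opt4: not dominated (best start delay).
Opt5: dominated by Opt8 (experience 18≥13, start delay 5≤8, salary ask 118≤161, interview score 8.5≥3.7).
Opt6: dominated by Opt8 (experience 18≥8, start delay 5≤8, salary ask 118≤122, interview score 8.5≥7.2).
Opt7: dominated by Opt8 (experience 18≥9, start delay 5≤12, salary ask 118≤143, interview score 8.5≥5.3).
Opt8: not dominated (best salary ask).
Opt9: not dominated.

Opt4, Opt8, Opt9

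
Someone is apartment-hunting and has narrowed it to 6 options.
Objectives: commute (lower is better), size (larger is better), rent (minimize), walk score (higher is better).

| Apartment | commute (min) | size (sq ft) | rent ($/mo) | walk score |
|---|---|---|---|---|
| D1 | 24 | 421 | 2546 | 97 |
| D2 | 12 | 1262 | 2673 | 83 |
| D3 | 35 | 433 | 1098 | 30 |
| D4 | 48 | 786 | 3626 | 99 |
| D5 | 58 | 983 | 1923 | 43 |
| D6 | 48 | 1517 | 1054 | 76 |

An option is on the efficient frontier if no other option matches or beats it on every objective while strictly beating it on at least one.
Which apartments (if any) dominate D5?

D6: commute 48≤58, size 1517≥983, rent 1054≤1923, walk score 76≥43 — dominates D5.
Others (D1, D2, D3, D4) are each worse than D5 on at least one objective.

D6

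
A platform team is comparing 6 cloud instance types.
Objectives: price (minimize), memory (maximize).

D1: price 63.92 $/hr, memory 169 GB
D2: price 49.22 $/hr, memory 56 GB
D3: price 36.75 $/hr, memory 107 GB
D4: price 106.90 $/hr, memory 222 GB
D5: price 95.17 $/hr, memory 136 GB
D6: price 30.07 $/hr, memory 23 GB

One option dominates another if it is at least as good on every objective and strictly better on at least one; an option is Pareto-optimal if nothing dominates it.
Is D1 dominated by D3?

D3 vs D1: D3 is worse on memory (107 vs 169), so it does not dominate D1.

No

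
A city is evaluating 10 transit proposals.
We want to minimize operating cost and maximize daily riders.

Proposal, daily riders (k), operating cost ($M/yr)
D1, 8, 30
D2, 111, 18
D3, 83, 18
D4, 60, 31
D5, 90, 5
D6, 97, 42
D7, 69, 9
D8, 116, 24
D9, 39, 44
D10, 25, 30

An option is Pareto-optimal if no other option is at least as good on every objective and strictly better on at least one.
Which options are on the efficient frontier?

D2, D5, D8

D1: dominated by D2 (daily riders 111≥8, operating cost 18≤30).
D2: not dominated.
D3: dominated by D2 (daily riders 111≥83, operating cost 18≤18).
D4: dominated by D2 (daily riders 111≥60, operating cost 18≤31).
D5: not dominated (best operating cost).
D6: dominated by D2 (daily riders 111≥97, operating cost 18≤42).
D7: dominated by D5 (daily riders 90≥69, operating cost 5≤9).
D8: not dominated (best daily riders).
D9: dominated by D2 (daily riders 111≥39, operating cost 18≤44).
D10: dominated by D2 (daily riders 111≥25, operating cost 18≤30).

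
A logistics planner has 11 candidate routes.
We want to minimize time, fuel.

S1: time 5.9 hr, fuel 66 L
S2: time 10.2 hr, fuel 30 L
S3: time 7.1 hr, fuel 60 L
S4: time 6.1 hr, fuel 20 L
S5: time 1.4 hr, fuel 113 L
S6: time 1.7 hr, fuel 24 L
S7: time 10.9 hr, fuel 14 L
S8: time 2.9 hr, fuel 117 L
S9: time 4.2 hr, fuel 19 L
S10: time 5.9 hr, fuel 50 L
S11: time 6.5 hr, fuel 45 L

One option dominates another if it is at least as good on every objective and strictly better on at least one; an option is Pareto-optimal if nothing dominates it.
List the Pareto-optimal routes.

S5, S6, S7, S9

S1: dominated by S6 (time 1.7≤5.9, fuel 24≤66).
S2: dominated by S4 (time 6.1≤10.2, fuel 20≤30).
S3: dominated by S4 (time 6.1≤7.1, fuel 20≤60).
S4: dominated by S9 (time 4.2≤6.1, fuel 19≤20).
S5: not dominated (best time).
S6: not dominated.
S7: not dominated (best fuel).
S8: dominated by S5 (time 1.4≤2.9, fuel 113≤117).
S9: not dominated.
S10: dominated by S6 (time 1.7≤5.9, fuel 24≤50).
S11: dominated by S4 (time 6.1≤6.5, fuel 20≤45).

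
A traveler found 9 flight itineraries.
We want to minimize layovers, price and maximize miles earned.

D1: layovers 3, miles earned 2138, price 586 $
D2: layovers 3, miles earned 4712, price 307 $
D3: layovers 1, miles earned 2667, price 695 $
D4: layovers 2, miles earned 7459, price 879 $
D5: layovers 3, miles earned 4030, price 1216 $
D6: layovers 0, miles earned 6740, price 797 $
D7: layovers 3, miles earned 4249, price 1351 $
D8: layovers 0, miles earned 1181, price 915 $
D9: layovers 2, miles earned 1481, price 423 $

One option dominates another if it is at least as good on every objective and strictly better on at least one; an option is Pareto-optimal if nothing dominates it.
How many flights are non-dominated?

5

D1: dominated by D2 (layovers 3≤3, miles earned 4712≥2138, price 307≤586).
D2: not dominated (best price).
D3: not dominated.
D4: not dominated (best miles earned).
D5: dominated by D2 (layovers 3≤3, miles earned 4712≥4030, price 307≤1216).
D6: not dominated.
D7: dominated by D2 (layovers 3≤3, miles earned 4712≥4249, price 307≤1351).
D8: dominated by D6 (layovers 0≤0, miles earned 6740≥1181, price 797≤915).
D9: not dominated.
Pareto-optimal: D2, D3, D4, D6, D9 → 5.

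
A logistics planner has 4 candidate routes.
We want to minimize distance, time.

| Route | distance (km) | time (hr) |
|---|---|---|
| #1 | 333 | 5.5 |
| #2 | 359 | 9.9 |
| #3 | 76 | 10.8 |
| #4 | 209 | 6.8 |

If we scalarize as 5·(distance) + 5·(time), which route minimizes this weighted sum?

#3

#1: 5·333 + 5·5.5 = 1692.5
#2: 5·359 + 5·9.9 = 1844.5
#3: 5·76 + 5·10.8 = 434.0
#4: 5·209 + 5·6.8 = 1079.0
Lowest: #3 at 434.0.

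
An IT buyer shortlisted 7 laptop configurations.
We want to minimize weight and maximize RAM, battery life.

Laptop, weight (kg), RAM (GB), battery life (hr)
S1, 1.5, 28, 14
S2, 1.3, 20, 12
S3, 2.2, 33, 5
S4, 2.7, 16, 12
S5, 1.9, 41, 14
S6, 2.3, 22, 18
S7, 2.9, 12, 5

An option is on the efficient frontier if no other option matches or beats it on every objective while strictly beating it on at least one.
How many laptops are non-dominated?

4

S1: not dominated.
S2: not dominated (best weight).
S3: dominated by S5 (weight 1.9≤2.2, RAM 41≥33, battery life 14≥5).
S4: dominated by S1 (weight 1.5≤2.7, RAM 28≥16, battery life 14≥12).
S5: not dominated (best RAM).
S6: not dominated (best battery life).
S7: dominated by S1 (weight 1.5≤2.9, RAM 28≥12, battery life 14≥5).
Pareto-optimal: S1, S2, S5, S6 → 4.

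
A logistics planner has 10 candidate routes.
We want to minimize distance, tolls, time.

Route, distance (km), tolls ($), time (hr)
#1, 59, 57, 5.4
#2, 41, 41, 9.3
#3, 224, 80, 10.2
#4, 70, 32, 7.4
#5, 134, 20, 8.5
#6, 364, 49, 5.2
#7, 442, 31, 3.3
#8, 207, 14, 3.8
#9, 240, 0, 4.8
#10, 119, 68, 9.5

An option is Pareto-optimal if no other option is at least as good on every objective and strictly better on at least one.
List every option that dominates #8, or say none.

#1: worse on tolls (57 vs 14).
#2: worse on tolls (41 vs 14).
#3: worse on distance (224 vs 207).
#4: worse on tolls (32 vs 14).
#5: worse on tolls (20 vs 14).
#6: worse on distance (364 vs 207).
#7: worse on distance (442 vs 207).
#9: worse on distance (240 vs 207).
#10: worse on tolls (68 vs 14).
No option dominates #8.

none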